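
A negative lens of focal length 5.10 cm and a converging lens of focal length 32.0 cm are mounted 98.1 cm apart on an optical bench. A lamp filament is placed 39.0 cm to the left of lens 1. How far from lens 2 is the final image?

Lens 1 is diverging, so f₁ = −5.10 cm.
Lens 1: 1/d_i1 = 1/f₁ − 1/d_o1 = 1/(-5.10) − 1/(39.0) = -0.2217, so d_i1 = -4.510 cm.
The intermediate image is 4.510 cm to the left of lens 1 (virtual), which is 98.1 − (-4.510) = 102.6 cm to the left of lens 2, so d_o2 = +102.6 cm.
Lens 2: 1/d_i2 = 1/f₂ − 1/d_o2 = 1/(32.0) − 1/(102.6) = 0.02150, so d_i2 = 46.5 cm.
The final image is real, 46.5 cm to the right of lens 2 (overall magnification ≈ -0.052).

46.5 cm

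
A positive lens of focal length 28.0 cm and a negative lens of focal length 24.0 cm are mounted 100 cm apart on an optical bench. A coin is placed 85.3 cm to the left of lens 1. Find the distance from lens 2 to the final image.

17.0 cm

Lens 1: 1/d_i1 = 1/f₁ − 1/d_o1 = 1/(28.0) − 1/(85.3) = 0.02399, so d_i1 = 41.68 cm.
The intermediate image is 41.68 cm to the right of lens 1, which is 100 − (41.68) = 58.32 cm to the left of lens 2, so d_o2 = +58.32 cm.
Lens 2 is diverging, so f₂ = −24.0 cm.
Lens 2: 1/d_i2 = 1/f₂ − 1/d_o2 = 1/(-24.0) − 1/(58.32) = -0.05881, so d_i2 = -17.0 cm.
The final image is virtual, 17.0 cm to the left of lens 2 (overall magnification ≈ -0.14).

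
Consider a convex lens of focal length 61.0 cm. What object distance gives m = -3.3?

m = −d_i/d_o ⇒ d_i = −m·d_o.
1/f = 1/d_o + 1/d_i = 1/d_o − 1/(m·d_o) = (1 − 1/m)/d_o, so d_o = f(1 − 1/m) = (61.00)(1 − 1/(-3.3)) = 79.5 cm.

79.5 cm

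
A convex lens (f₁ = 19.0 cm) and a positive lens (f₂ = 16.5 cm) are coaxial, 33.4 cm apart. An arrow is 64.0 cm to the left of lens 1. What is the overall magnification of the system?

m = -0.688

Lens 1: 1/d_i1 = 1/(19.0) − 1/(64.0) = 0.03701, so d_i1 = 27.02 cm; m₁ = −d_i1/d_o1 = -0.4222.
d_o2 = 33.4 − (27.02) = 6.380 cm.
Lens 2: 1/d_i2 = 1/(16.5) − 1/(6.380) = -0.09613, so d_i2 = -10.40 cm; m₂ = −d_i2/d_o2 = +1.630.
m = m₁·m₂ = (-0.4222)(+1.630) = -0.688.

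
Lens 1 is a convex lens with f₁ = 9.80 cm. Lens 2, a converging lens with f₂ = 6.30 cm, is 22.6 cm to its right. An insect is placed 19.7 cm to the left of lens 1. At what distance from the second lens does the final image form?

Lens 1: 1/d_i1 = 1/f₁ − 1/d_o1 = 1/(9.80) − 1/(19.7) = 0.05128, so d_i1 = 19.50 cm.
The intermediate image is 19.50 cm to the right of lens 1, which is 22.6 − (19.50) = 3.100 cm to the left of lens 2, so d_o2 = +3.100 cm.
Lens 2: 1/d_i2 = 1/f₂ − 1/d_o2 = 1/(6.30) − 1/(3.100) = -0.1639, so d_i2 = -6.10 cm.
The final image is virtual, 6.10 cm to the left of lens 2 (overall magnification ≈ -1.9).

6.10 cm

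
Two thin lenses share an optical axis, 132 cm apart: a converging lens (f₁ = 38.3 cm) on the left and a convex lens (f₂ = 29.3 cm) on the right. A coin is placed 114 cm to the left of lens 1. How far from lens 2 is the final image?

Lens 1: 1/d_i1 = 1/f₁ − 1/d_o1 = 1/(38.3) − 1/(114) = 0.01734, so d_i1 = 57.68 cm.
The intermediate image is 57.68 cm to the right of lens 1, which is 132 − (57.68) = 74.32 cm to the left of lens 2, so d_o2 = +74.32 cm.
Lens 2: 1/d_i2 = 1/f₂ − 1/d_o2 = 1/(29.3) − 1/(74.32) = 0.02067, so d_i2 = 48.4 cm.
The final image is real, 48.4 cm to the right of lens 2 (overall magnification ≈ 0.33).

48.4 cm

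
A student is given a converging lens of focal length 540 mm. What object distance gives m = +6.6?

m = −d_i/d_o ⇒ d_i = −m·d_o.
1/f = 1/d_o + 1/d_i = 1/d_o − 1/(m·d_o) = (1 − 1/m)/d_o, so d_o = f(1 − 1/m) = (540.0)(1 − 1/(+6.6)) = 458 mm.

458 mm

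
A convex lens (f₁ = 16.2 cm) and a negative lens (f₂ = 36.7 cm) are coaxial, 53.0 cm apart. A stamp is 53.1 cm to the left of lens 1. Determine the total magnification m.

Lens 1: 1/d_i1 = 1/(16.2) − 1/(53.1) = 0.04290, so d_i1 = 23.31 cm; m₁ = −d_i1/d_o1 = -0.4390.
d_o2 = 53.0 − (23.31) = 29.69 cm.
f₂ = −36.7 cm (diverging).
Lens 2: 1/d_i2 = 1/(-36.7) − 1/(29.69) = -0.06093, so d_i2 = -16.41 cm; m₂ = −d_i2/d_o2 = +0.5528.
m = m₁·m₂ = (-0.4390)(+0.5528) = -0.243.

m = -0.243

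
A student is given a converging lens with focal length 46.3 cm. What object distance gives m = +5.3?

37.6 cm

m = −d_i/d_o ⇒ d_i = −m·d_o.
1/f = 1/d_o + 1/d_i = 1/d_o − 1/(m·d_o) = (1 − 1/m)/d_o, so d_o = f(1 − 1/m) = (46.30)(1 − 1/(+5.3)) = 37.6 cm.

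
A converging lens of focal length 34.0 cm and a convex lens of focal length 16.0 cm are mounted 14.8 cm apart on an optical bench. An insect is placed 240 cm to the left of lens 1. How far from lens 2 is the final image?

9.73 cm

Lens 1: 1/d_i1 = 1/f₁ − 1/d_o1 = 1/(34.0) − 1/(240) = 0.02525, so d_i1 = 39.61 cm.
The intermediate image is 39.61 cm to the right of lens 1, which lies 24.81 cm to the right of lens 2 — a virtual object — so d_o2 = −24.81 cm.
Lens 2: 1/d_i2 = 1/f₂ − 1/d_o2 = 1/(16.0) − 1/(-24.81) = 0.1028, so d_i2 = 9.73 cm.
The final image is real, 9.73 cm to the right of lens 2 (overall magnification ≈ -0.065).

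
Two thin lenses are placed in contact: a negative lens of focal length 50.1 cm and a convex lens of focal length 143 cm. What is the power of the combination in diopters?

P₁ = 1/f₁ = 1/(-0.501 m) = -1.996 D; P₂ = 1/f₂ = 1/(1.43 m) = +0.6993 D.
For thin lenses in contact, P = P₁ + P₂ = (-1.996) + (+0.6993) = -1.30 D.

P = -1.30 D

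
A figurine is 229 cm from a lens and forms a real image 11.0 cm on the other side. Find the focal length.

f = 10.5 cm (converging)

Real image ⇒ d_i = +11.0 cm.
1/f = 1/d_o + 1/d_i = 1/(229) + 1/(11.0) = 0.09528, so f = 10.5 cm.
Since f is positive, the lens is converging.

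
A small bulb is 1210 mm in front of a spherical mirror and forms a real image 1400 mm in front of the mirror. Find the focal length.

Real image ⇒ d_i = +1400 mm.
1/f = 1/d_o + 1/d_i = 1/(1210) + 1/(1400) = 0.001541, so f = 649 mm.
Since f is positive, the spherical mirror is concave.

f = 649 mm (concave)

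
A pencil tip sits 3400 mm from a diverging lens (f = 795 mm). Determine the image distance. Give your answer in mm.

644 mm

For a diverging lens, f = -795 mm.
Lens equation: 1/s_i = 1/f − 1/s_o = 1/(-795.0) − 1/(3400) = -0.001258 − 0.0002941 = -0.001552, so s_i = -644 mm.
The image is virtual, upright and reduced, on the same side as the object.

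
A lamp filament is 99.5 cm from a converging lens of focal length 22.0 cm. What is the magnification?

m = -0.284

1/d_i = 1/f − 1/d_o = 1/(22.00) − 1/(99.5) = 0.03540, so d_i = 28.25 cm.
m = −d_i/d_o = −(28.25)/(99.5) = -0.284.
The image is real, inverted and reduced, on the far side of the lens.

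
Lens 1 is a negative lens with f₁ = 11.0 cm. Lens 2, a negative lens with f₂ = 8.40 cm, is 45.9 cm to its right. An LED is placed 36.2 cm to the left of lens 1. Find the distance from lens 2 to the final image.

7.28 cm

Lens 1 is diverging, so f₁ = −11.0 cm.
Lens 1: 1/d_i1 = 1/f₁ − 1/d_o1 = 1/(-11.0) − 1/(36.2) = -0.1185, so d_i1 = -8.436 cm.
The intermediate image is 8.436 cm to the left of lens 1 (virtual), which is 45.9 − (-8.436) = 54.34 cm to the left of lens 2, so d_o2 = +54.34 cm.
Lens 2 is diverging, so f₂ = −8.40 cm.
Lens 2: 1/d_i2 = 1/f₂ − 1/d_o2 = 1/(-8.40) − 1/(54.34) = -0.1375, so d_i2 = -7.28 cm.
The final image is virtual, 7.28 cm to the left of lens 2 (overall magnification ≈ 0.031).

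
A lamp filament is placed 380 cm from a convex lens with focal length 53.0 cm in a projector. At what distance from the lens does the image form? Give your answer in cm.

61.6 cm

Lens equation: 1/s_i = 1/f − 1/s_o = 1/(53.00) − 1/(380) = 0.01887 − 0.002632 = 0.01624, so s_i = 61.6 cm.
The image is real, inverted and reduced, on the far side of the lens.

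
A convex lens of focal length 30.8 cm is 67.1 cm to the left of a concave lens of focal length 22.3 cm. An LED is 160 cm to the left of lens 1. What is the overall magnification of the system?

Lens 1: 1/d_i1 = 1/(30.8) − 1/(160) = 0.02622, so d_i1 = 38.14 cm; m₁ = −d_i1/d_o1 = -0.2384.
d_o2 = 67.1 − (38.14) = 28.96 cm.
f₂ = −22.3 cm (diverging).
Lens 2: 1/d_i2 = 1/(-22.3) − 1/(28.96) = -0.07937, so d_i2 = -12.60 cm; m₂ = −d_i2/d_o2 = +0.4350.
m = m₁·m₂ = (-0.2384)(+0.4350) = -0.104.

m = -0.104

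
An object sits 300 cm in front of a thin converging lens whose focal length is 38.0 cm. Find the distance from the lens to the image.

Lens equation: 1/v = 1/f − 1/u = 1/(38.00) − 1/(300) = 0.02632 − 0.003333 = 0.02298, so v = 43.5 cm.
The image is real, inverted and reduced, on the far side of the lens.

43.5 cm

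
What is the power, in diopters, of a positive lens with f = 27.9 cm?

f = 27.9 cm = 0.279 m.
P = 1/f = 1/(0.279 m) = +3.58 D.

P = +3.58 D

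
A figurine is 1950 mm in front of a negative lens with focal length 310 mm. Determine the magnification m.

For a negative lens, f = -310 mm.
1/d_i = 1/f − 1/d_o = 1/(-310.0) − 1/(1950) = -0.003739, so d_i = -267.5 mm.
m = −d_i/d_o = −(-267.5)/(1950) = +0.137.
The image is virtual, upright and reduced, on the same side as the object.

m = +0.137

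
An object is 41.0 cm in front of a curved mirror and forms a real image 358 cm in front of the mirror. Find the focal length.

Real image ⇒ d_i = +358 cm.
1/f = 1/d_o + 1/d_i = 1/(41.0) + 1/(358) = 0.02718, so f = 36.8 cm.
Since f is positive, the curved mirror is concave.

f = 36.8 cm (concave)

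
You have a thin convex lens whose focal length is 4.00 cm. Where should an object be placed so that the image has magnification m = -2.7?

m = −d_i/d_o ⇒ d_i = −m·d_o.
1/f = 1/d_o + 1/d_i = 1/d_o − 1/(m·d_o) = (1 − 1/m)/d_o, so d_o = f(1 − 1/m) = (4.000)(1 − 1/(-2.7)) = 5.48 cm.

5.48 cm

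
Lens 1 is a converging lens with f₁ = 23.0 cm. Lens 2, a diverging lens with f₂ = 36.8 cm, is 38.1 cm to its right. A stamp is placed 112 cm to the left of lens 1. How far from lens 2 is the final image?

7.33 cm

Lens 1: 1/d_i1 = 1/f₁ − 1/d_o1 = 1/(23.0) − 1/(112) = 0.03455, so d_i1 = 28.94 cm.
The intermediate image is 28.94 cm to the right of lens 1, which is 38.1 − (28.94) = 9.160 cm to the left of lens 2, so d_o2 = +9.160 cm.
Lens 2 is diverging, so f₂ = −36.8 cm.
Lens 2: 1/d_i2 = 1/f₂ − 1/d_o2 = 1/(-36.8) − 1/(9.160) = -0.1363, so d_i2 = -7.33 cm.
The final image is virtual, 7.33 cm to the left of lens 2 (overall magnification ≈ -0.21).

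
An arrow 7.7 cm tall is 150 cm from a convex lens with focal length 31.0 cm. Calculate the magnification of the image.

1/d_i = 1/f − 1/d_o = 1/(31.00) − 1/(150) = 0.02559, so d_i = 39.08 cm.
m = −d_i/d_o = −(39.08)/(150) = -0.261.
The image is real, inverted and reduced, on the far side of the lens.

m = -0.261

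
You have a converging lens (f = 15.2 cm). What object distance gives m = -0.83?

m = −d_i/d_o ⇒ d_i = −m·d_o.
1/f = 1/d_o + 1/d_i = 1/d_o − 1/(m·d_o) = (1 − 1/m)/d_o, so d_o = f(1 − 1/m) = (15.20)(1 − 1/(-0.83)) = 33.5 cm.

33.5 cm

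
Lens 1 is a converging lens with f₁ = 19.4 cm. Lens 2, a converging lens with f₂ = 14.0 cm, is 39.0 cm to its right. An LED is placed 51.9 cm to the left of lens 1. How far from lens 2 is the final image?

Lens 1: 1/d_i1 = 1/f₁ − 1/d_o1 = 1/(19.4) − 1/(51.9) = 0.03228, so d_i1 = 30.98 cm.
The intermediate image is 30.98 cm to the right of lens 1, which is 39.0 − (30.98) = 8.020 cm to the left of lens 2, so d_o2 = +8.020 cm.
Lens 2: 1/d_i2 = 1/f₂ − 1/d_o2 = 1/(14.0) − 1/(8.020) = -0.05326, so d_i2 = -18.8 cm.
The final image is virtual, 18.8 cm to the left of lens 2 (overall magnification ≈ -1.4).

18.8 cm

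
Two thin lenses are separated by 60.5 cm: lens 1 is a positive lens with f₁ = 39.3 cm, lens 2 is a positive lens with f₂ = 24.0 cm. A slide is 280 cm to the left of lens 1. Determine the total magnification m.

m = -0.425

Lens 1: 1/d_i1 = 1/(39.3) − 1/(280) = 0.02187, so d_i1 = 45.72 cm; m₁ = −d_i1/d_o1 = -0.1633.
d_o2 = 60.5 − (45.72) = 14.78 cm.
Lens 2: 1/d_i2 = 1/(24.0) − 1/(14.78) = -0.02599, so d_i2 = -38.47 cm; m₂ = −d_i2/d_o2 = +2.603.
m = m₁·m₂ = (-0.1633)(+2.603) = -0.425.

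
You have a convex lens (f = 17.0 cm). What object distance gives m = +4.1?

m = −d_i/d_o ⇒ d_i = −m·d_o.
1/f = 1/d_o + 1/d_i = 1/d_o − 1/(m·d_o) = (1 − 1/m)/d_o, so d_o = f(1 − 1/m) = (17.00)(1 − 1/(+4.1)) = 12.9 cm.

12.9 cm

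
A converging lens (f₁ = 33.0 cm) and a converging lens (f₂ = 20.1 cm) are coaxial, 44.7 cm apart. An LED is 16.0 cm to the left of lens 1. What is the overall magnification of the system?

Lens 1: 1/d_i1 = 1/(33.0) − 1/(16.0) = -0.03220, so d_i1 = -31.06 cm; m₁ = −d_i1/d_o1 = +1.941.
d_o2 = 44.7 − (-31.06) = 75.76 cm.
Lens 2: 1/d_i2 = 1/(20.1) − 1/(75.76) = 0.03655, so d_i2 = 27.36 cm; m₂ = −d_i2/d_o2 = -0.3611.
m = m₁·m₂ = (+1.941)(-0.3611) = -0.701.

m = -0.701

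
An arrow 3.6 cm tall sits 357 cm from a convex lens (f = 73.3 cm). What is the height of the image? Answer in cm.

0.930 cm

1/d_i = 1/f − 1/d_o = 1/(73.30) − 1/(357) = 0.01084, so d_i = 92.24 cm.
m = −d_i/d_o = -0.2584.
|h_i| = |m|·h_o = 0.2584 × 3.6 = 0.930 cm. The image is real, inverted and reduced, on the far side of the lens.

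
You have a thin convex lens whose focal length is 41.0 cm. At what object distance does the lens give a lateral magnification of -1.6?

66.6 cm

m = −d_i/d_o ⇒ d_i = −m·d_o.
1/f = 1/d_o + 1/d_i = 1/d_o − 1/(m·d_o) = (1 − 1/m)/d_o, so d_o = f(1 − 1/m) = (41.00)(1 − 1/(-1.6)) = 66.6 cm.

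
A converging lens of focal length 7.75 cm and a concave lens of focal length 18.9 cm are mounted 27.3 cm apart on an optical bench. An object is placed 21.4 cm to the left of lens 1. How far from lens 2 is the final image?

Lens 1: 1/d_i1 = 1/f₁ − 1/d_o1 = 1/(7.75) − 1/(21.4) = 0.08230, so d_i1 = 12.15 cm.
The intermediate image is 12.15 cm to the right of lens 1, which is 27.3 − (12.15) = 15.15 cm to the left of lens 2, so d_o2 = +15.15 cm.
Lens 2 is diverging, so f₂ = −18.9 cm.
Lens 2: 1/d_i2 = 1/f₂ − 1/d_o2 = 1/(-18.9) − 1/(15.15) = -0.1189, so d_i2 = -8.41 cm.
The final image is virtual, 8.41 cm to the left of lens 2 (overall magnification ≈ -0.32).

8.41 cm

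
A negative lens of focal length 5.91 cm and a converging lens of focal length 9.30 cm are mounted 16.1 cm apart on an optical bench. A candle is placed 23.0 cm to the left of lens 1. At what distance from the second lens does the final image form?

Lens 1 is diverging, so f₁ = −5.91 cm.
Lens 1: 1/d_i1 = 1/f₁ − 1/d_o1 = 1/(-5.91) − 1/(23.0) = -0.2127, so d_i1 = -4.702 cm.
The intermediate image is 4.702 cm to the left of lens 1 (virtual), which is 16.1 − (-4.702) = 20.80 cm to the left of lens 2, so d_o2 = +20.80 cm.
Lens 2: 1/d_i2 = 1/f₂ − 1/d_o2 = 1/(9.30) − 1/(20.80) = 0.05945, so d_i2 = 16.8 cm.
The final image is real, 16.8 cm to the right of lens 2 (overall magnification ≈ -0.17).

16.8 cm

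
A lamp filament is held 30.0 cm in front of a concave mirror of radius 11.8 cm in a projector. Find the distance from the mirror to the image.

7.34 cm

f = R/2 = 11.8/2 = 5.900 cm.
Mirror equation: 1/q = 1/f − 1/p = 1/(5.900) − 1/(30.0) = 0.1695 − 0.03333 = 0.1362, so q = 7.34 cm.
The image is real, inverted and reduced, in front of the mirror.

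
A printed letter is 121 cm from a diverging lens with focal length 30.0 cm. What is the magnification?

For a diverging lens, f = -30.0 cm.
1/d_i = 1/f − 1/d_o = 1/(-30.00) − 1/(121) = -0.04160, so d_i = -24.04 cm.
m = −d_i/d_o = −(-24.04)/(121) = +0.199.
The image is virtual, upright and reduced, on the same side as the object.

m = +0.199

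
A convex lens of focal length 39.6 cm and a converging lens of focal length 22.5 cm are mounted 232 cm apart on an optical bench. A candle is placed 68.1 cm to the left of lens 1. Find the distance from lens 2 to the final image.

Lens 1: 1/d_i1 = 1/f₁ − 1/d_o1 = 1/(39.6) − 1/(68.1) = 0.01057, so d_i1 = 94.62 cm.
The intermediate image is 94.62 cm to the right of lens 1, which is 232 − (94.62) = 137.4 cm to the left of lens 2, so d_o2 = +137.4 cm.
Lens 2: 1/d_i2 = 1/f₂ − 1/d_o2 = 1/(22.5) − 1/(137.4) = 0.03717, so d_i2 = 26.9 cm.
The final image is real, 26.9 cm to the right of lens 2 (overall magnification ≈ 0.27).

26.9 cm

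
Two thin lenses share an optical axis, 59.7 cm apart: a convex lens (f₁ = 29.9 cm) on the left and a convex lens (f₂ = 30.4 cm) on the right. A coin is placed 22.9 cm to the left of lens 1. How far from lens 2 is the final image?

Lens 1: 1/d_i1 = 1/f₁ − 1/d_o1 = 1/(29.9) − 1/(22.9) = -0.01022, so d_i1 = -97.82 cm.
The intermediate image is 97.82 cm to the left of lens 1 (virtual), which is 59.7 − (-97.82) = 157.5 cm to the left of lens 2, so d_o2 = +157.5 cm.
Lens 2: 1/d_i2 = 1/f₂ − 1/d_o2 = 1/(30.4) − 1/(157.5) = 0.02655, so d_i2 = 37.7 cm.
The final image is real, 37.7 cm to the right of lens 2 (overall magnification ≈ -1.0).

37.7 cm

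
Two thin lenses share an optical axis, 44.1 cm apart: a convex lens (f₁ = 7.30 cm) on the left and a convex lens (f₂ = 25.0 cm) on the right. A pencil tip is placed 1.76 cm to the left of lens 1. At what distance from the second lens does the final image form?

Lens 1: 1/d_i1 = 1/f₁ − 1/d_o1 = 1/(7.30) − 1/(1.76) = -0.4312, so d_i1 = -2.319 cm.
The intermediate image is 2.319 cm to the left of lens 1 (virtual), which is 44.1 − (-2.319) = 46.42 cm to the left of lens 2, so d_o2 = +46.42 cm.
Lens 2: 1/d_i2 = 1/f₂ − 1/d_o2 = 1/(25.0) − 1/(46.42) = 0.01846, so d_i2 = 54.2 cm.
The final image is real, 54.2 cm to the right of lens 2 (overall magnification ≈ -1.5).

54.2 cm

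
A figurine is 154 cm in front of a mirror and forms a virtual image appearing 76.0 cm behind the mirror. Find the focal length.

f = -150 cm (convex)

Virtual image ⇒ d_i = −76.0 cm.
1/f = 1/d_o + 1/d_i = 1/(154) + 1/(-76.0) = -0.006664, so f = -150 cm.
Since f is negative, the mirror is convex.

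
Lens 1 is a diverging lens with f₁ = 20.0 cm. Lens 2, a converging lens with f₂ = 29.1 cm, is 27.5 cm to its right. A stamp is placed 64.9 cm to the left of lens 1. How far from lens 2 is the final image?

Lens 1 is diverging, so f₁ = −20.0 cm.
Lens 1: 1/d_i1 = 1/f₁ − 1/d_o1 = 1/(-20.0) − 1/(64.9) = -0.06541, so d_i1 = -15.29 cm.
The intermediate image is 15.29 cm to the left of lens 1 (virtual), which is 27.5 − (-15.29) = 42.79 cm to the left of lens 2, so d_o2 = +42.79 cm.
Lens 2: 1/d_i2 = 1/f₂ − 1/d_o2 = 1/(29.1) − 1/(42.79) = 0.01099, so d_i2 = 91.0 cm.
The final image is real, 91.0 cm to the right of lens 2 (overall magnification ≈ -0.50).

91.0 cm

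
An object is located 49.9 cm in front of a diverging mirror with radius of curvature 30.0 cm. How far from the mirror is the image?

f = R/2 = 30.0/2 = 15.00 cm; for a diverging mirror, f = -15.00 cm.
Mirror equation: 1/s_i = 1/f − 1/s_o = 1/(-15.00) − 1/(49.9) = -0.06667 − 0.02004 = -0.08671, so s_i = -11.5 cm.
The image is virtual, upright and reduced, behind the mirror.

11.5 cm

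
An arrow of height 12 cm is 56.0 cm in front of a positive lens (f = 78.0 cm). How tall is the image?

42.5 cm

1/d_i = 1/f − 1/d_o = 1/(78.00) − 1/(56.0) = -0.005037, so d_i = -198.5 cm.
m = −d_i/d_o = +3.545.
|h_i| = |m|·h_o = 3.545 × 12 = 42.5 cm. The image is virtual, upright and enlarged, on the same side as the object.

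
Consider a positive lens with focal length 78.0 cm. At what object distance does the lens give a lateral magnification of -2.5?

m = −d_i/d_o ⇒ d_i = −m·d_o.
1/f = 1/d_o + 1/d_i = 1/d_o − 1/(m·d_o) = (1 − 1/m)/d_o, so d_o = f(1 − 1/m) = (78.00)(1 − 1/(-2.5)) = 109 cm.

109 cm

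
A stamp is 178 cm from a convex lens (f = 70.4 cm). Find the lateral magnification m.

1/d_i = 1/f − 1/d_o = 1/(70.40) − 1/(178) = 0.008587, so d_i = 116.5 cm.
m = −d_i/d_o = −(116.5)/(178) = -0.654.
The image is real, inverted and reduced, on the far side of the lens.

m = -0.654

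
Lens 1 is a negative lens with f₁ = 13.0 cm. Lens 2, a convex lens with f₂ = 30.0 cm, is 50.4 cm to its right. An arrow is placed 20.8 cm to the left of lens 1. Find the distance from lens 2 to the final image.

61.7 cm

Lens 1 is diverging, so f₁ = −13.0 cm.
Lens 1: 1/d_i1 = 1/f₁ − 1/d_o1 = 1/(-13.0) − 1/(20.8) = -0.1250, so d_i1 = -8.000 cm.
The intermediate image is 8.000 cm to the left of lens 1 (virtual), which is 50.4 − (-8.000) = 58.40 cm to the left of lens 2, so d_o2 = +58.40 cm.
Lens 2: 1/d_i2 = 1/f₂ − 1/d_o2 = 1/(30.0) − 1/(58.40) = 0.01621, so d_i2 = 61.7 cm.
The final image is real, 61.7 cm to the right of lens 2 (overall magnification ≈ -0.41).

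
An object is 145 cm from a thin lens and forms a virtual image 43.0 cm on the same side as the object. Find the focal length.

Virtual image ⇒ d_i = −43.0 cm.
1/f = 1/d_o + 1/d_i = 1/(145) + 1/(-43.0) = -0.01636, so f = -61.1 cm.
Since f is negative, the thin lens is diverging.

f = -61.1 cm (diverging)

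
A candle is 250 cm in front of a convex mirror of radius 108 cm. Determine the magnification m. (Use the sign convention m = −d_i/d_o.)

f = R/2 = 108/2 = 54.00 cm; for a convex mirror, f = -54.00 cm.
1/d_i = 1/f − 1/d_o = 1/(-54.00) − 1/(250) = -0.02252, so d_i = -44.41 cm.
m = −d_i/d_o = −(-44.41)/(250) = +0.178.
The image is virtual, upright and reduced, behind the mirror.

m = +0.178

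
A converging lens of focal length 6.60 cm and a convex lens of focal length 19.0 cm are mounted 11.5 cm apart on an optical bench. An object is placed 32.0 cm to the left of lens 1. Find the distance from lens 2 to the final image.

3.83 cm

Lens 1: 1/d_i1 = 1/f₁ − 1/d_o1 = 1/(6.60) − 1/(32.0) = 0.1203, so d_i1 = 8.315 cm.
The intermediate image is 8.315 cm to the right of lens 1, which is 11.5 − (8.315) = 3.185 cm to the left of lens 2, so d_o2 = +3.185 cm.
Lens 2: 1/d_i2 = 1/f₂ − 1/d_o2 = 1/(19.0) − 1/(3.185) = -0.2613, so d_i2 = -3.83 cm.
The final image is virtual, 3.83 cm to the left of lens 2 (overall magnification ≈ -0.31).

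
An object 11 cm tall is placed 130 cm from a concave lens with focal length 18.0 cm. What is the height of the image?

For a concave lens, f = -18.0 cm.
1/d_i = 1/f − 1/d_o = 1/(-18.00) − 1/(130) = -0.06325, so d_i = -15.81 cm.
m = −d_i/d_o = +0.1216.
|h_i| = |m|·h_o = 0.1216 × 11 = 1.34 cm. The image is virtual, upright and reduced, on the same side as the object.

1.34 cm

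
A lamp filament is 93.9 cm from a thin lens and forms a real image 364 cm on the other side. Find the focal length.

Real image ⇒ d_i = +364 cm.
1/f = 1/d_o + 1/d_i = 1/(93.9) + 1/(364) = 0.01340, so f = 74.6 cm.
Since f is positive, the thin lens is converging.

f = 74.6 cm (converging)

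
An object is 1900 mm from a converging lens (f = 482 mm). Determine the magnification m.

1/d_i = 1/f − 1/d_o = 1/(482.0) − 1/(1900) = 0.001548, so d_i = 645.8 mm.
m = −d_i/d_o = −(645.8)/(1900) = -0.340.
The image is real, inverted and reduced, on the far side of the lens.

m = -0.340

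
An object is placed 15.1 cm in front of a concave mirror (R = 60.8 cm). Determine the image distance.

f = R/2 = 60.8/2 = 30.40 cm.
Mirror equation: 1/d_i = 1/f − 1/d_o = 1/(30.40) − 1/(15.1) = 0.03289 − 0.06623 = -0.03333, so d_i = -30.0 cm.
The image is virtual, upright and enlarged, behind the mirror.

30.0 cm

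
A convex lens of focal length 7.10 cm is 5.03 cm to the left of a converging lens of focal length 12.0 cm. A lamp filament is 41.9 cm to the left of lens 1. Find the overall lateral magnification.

Lens 1: 1/d_i1 = 1/(7.10) − 1/(41.9) = 0.1170, so d_i1 = 8.549 cm; m₁ = −d_i1/d_o1 = -0.2040.
d_o2 = 5.03 − (8.549) = -3.519 cm (virtual object).
Lens 2: 1/d_i2 = 1/(12.0) − 1/(-3.519) = 0.3675, so d_i2 = 2.721 cm; m₂ = −d_i2/d_o2 = +0.7732.
m = m₁·m₂ = (-0.2040)(+0.7732) = -0.158.

m = -0.158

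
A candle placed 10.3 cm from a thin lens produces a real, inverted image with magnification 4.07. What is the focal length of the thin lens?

f = 8.27 cm (converging)

m = −d_i/d_o ⇒ d_i = −m·d_o = −(-4.07)·(10.3) = 41.92 cm.
1/f = 1/d_o + 1/d_i = 1/(10.3) + 1/(41.92) = 0.1209, so f = 8.27 cm.
Since f is positive, the thin lens is converging.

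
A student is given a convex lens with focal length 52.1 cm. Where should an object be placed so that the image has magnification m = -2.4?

73.8 cm

m = −d_i/d_o ⇒ d_i = −m·d_o.
1/f = 1/d_o + 1/d_i = 1/d_o − 1/(m·d_o) = (1 − 1/m)/d_o, so d_o = f(1 − 1/m) = (52.10)(1 − 1/(-2.4)) = 73.8 cm.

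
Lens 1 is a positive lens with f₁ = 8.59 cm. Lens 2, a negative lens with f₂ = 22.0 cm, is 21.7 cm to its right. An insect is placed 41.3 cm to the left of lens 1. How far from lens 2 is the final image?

7.27 cm

Lens 1: 1/d_i1 = 1/f₁ − 1/d_o1 = 1/(8.59) − 1/(41.3) = 0.09220, so d_i1 = 10.85 cm.
The intermediate image is 10.85 cm to the right of lens 1, which is 21.7 − (10.85) = 10.85 cm to the left of lens 2, so d_o2 = +10.85 cm.
Lens 2 is diverging, so f₂ = −22.0 cm.
Lens 2: 1/d_i2 = 1/f₂ − 1/d_o2 = 1/(-22.0) − 1/(10.85) = -0.1376, so d_i2 = -7.27 cm.
The final image is virtual, 7.27 cm to the left of lens 2 (overall magnification ≈ -0.18).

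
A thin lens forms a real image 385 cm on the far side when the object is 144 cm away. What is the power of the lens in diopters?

d_i = +385 cm.
1/f = 1/d_o + 1/d_i = 1/(144) + 1/(385) = 0.009542 cm⁻¹.
f = 104.8 cm = 1.048 m, so P = 1/f = +0.954 D.

P = +0.954 D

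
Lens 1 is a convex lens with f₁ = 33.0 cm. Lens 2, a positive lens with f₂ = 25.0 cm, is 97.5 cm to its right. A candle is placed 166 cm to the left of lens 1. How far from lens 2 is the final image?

45.0 cm

Lens 1: 1/d_i1 = 1/f₁ − 1/d_o1 = 1/(33.0) − 1/(166) = 0.02428, so d_i1 = 41.19 cm.
The intermediate image is 41.19 cm to the right of lens 1, which is 97.5 − (41.19) = 56.31 cm to the left of lens 2, so d_o2 = +56.31 cm.
Lens 2: 1/d_i2 = 1/f₂ − 1/d_o2 = 1/(25.0) − 1/(56.31) = 0.02224, so d_i2 = 45.0 cm.
The final image is real, 45.0 cm to the right of lens 2 (overall magnification ≈ 0.20).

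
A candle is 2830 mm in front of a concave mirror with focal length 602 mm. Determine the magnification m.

m = -0.270

1/d_i = 1/f − 1/d_o = 1/(602.0) − 1/(2830) = 0.001308, so d_i = 764.7 mm.
m = −d_i/d_o = −(764.7)/(2830) = -0.270.
The image is real, inverted and reduced, in front of the mirror.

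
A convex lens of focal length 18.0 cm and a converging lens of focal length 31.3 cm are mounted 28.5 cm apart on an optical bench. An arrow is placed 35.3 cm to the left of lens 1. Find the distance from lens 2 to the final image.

Lens 1: 1/d_i1 = 1/f₁ − 1/d_o1 = 1/(18.0) − 1/(35.3) = 0.02723, so d_i1 = 36.73 cm.
The intermediate image is 36.73 cm to the right of lens 1, which lies 8.230 cm to the right of lens 2 — a virtual object — so d_o2 = −8.230 cm.
Lens 2: 1/d_i2 = 1/f₂ − 1/d_o2 = 1/(31.3) − 1/(-8.230) = 0.1535, so d_i2 = 6.52 cm.
The final image is real, 6.52 cm to the right of lens 2 (overall magnification ≈ -0.82).

6.52 cm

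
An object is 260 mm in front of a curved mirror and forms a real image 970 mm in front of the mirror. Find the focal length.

Real image ⇒ d_i = +970 mm.
1/f = 1/d_o + 1/d_i = 1/(260) + 1/(970) = 0.004877, so f = 205 mm.
Since f is positive, the curved mirror is concave.

f = 205 mm (concave)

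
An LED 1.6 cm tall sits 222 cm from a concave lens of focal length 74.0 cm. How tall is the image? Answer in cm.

For a concave lens, f = -74.0 cm.
1/d_i = 1/f − 1/d_o = 1/(-74.00) − 1/(222) = -0.01802, so d_i = -55.50 cm.
m = −d_i/d_o = +0.2500.
|h_i| = |m|·h_o = 0.2500 × 1.6 = 0.400 cm. The image is virtual, upright and reduced, on the same side as the object.

0.400 cm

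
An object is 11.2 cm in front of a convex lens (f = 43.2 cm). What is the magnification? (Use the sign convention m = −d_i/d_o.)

1/d_i = 1/f − 1/d_o = 1/(43.20) − 1/(11.2) = -0.06614, so d_i = -15.12 cm.
m = −d_i/d_o = −(-15.12)/(11.2) = +1.35.
The image is virtual, upright and enlarged, on the same side as the object.

m = +1.35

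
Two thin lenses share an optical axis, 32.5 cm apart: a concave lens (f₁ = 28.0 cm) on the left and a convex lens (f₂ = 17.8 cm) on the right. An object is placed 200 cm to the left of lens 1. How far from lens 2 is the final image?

25.9 cm

Lens 1 is diverging, so f₁ = −28.0 cm.
Lens 1: 1/d_i1 = 1/f₁ − 1/d_o1 = 1/(-28.0) − 1/(200) = -0.04071, so d_i1 = -24.56 cm.
The intermediate image is 24.56 cm to the left of lens 1 (virtual), which is 32.5 − (-24.56) = 57.06 cm to the left of lens 2, so d_o2 = +57.06 cm.
Lens 2: 1/d_i2 = 1/f₂ − 1/d_o2 = 1/(17.8) − 1/(57.06) = 0.03865, so d_i2 = 25.9 cm.
The final image is real, 25.9 cm to the right of lens 2 (overall magnification ≈ -0.056).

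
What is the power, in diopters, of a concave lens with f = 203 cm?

P = -0.493 D

For a concave lens, f = −203 cm.
f = -203 cm = -2.03 m.
P = 1/f = 1/(-2.03 m) = -0.493 D.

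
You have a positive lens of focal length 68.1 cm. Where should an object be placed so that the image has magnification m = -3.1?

90.1 cm

m = −d_i/d_o ⇒ d_i = −m·d_o.
1/f = 1/d_o + 1/d_i = 1/d_o − 1/(m·d_o) = (1 − 1/m)/d_o, so d_o = f(1 − 1/m) = (68.10)(1 − 1/(-3.1)) = 90.1 cm.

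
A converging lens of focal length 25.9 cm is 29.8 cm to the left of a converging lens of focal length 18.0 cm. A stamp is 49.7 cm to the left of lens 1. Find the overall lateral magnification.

Lens 1: 1/d_i1 = 1/(25.9) − 1/(49.7) = 0.01849, so d_i1 = 54.09 cm; m₁ = −d_i1/d_o1 = -1.088.
d_o2 = 29.8 − (54.09) = -24.29 cm (virtual object).
Lens 2: 1/d_i2 = 1/(18.0) − 1/(-24.29) = 0.09672, so d_i2 = 10.34 cm; m₂ = −d_i2/d_o2 = +0.4256.
m = m₁·m₂ = (-1.088)(+0.4256) = -0.463.

m = -0.463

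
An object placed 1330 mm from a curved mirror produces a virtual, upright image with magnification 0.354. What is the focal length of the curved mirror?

f = -729 mm (convex)

m = −d_i/d_o ⇒ d_i = −m·d_o = −(+0.354)·(1330) = -470.8 mm.
1/f = 1/d_o + 1/d_i = 1/(1330) + 1/(-470.8) = -0.001372, so f = -729 mm.
Since f is negative, the curved mirror is convex.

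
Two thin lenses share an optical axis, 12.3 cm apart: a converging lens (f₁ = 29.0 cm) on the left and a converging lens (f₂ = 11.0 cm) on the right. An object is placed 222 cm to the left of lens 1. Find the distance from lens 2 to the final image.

7.23 cm

Lens 1: 1/d_i1 = 1/f₁ − 1/d_o1 = 1/(29.0) − 1/(222) = 0.02998, so d_i1 = 33.36 cm.
The intermediate image is 33.36 cm to the right of lens 1, which lies 21.06 cm to the right of lens 2 — a virtual object — so d_o2 = −21.06 cm.
Lens 2: 1/d_i2 = 1/f₂ − 1/d_o2 = 1/(11.0) − 1/(-21.06) = 0.1384, so d_i2 = 7.23 cm.
The final image is real, 7.23 cm to the right of lens 2 (overall magnification ≈ -0.052).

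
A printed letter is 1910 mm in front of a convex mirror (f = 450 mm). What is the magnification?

For a convex mirror, f = -450 mm.
1/d_i = 1/f − 1/d_o = 1/(-450.0) − 1/(1910) = -0.002746, so d_i = -364.2 mm.
m = −d_i/d_o = −(-364.2)/(1910) = +0.191.
The image is virtual, upright and reduced, behind the mirror.

m = +0.191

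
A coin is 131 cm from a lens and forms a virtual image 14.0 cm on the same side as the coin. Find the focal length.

f = -15.7 cm (diverging)

Virtual image ⇒ d_i = −14.0 cm.
1/f = 1/d_o + 1/d_i = 1/(131) + 1/(-14.0) = -0.06379, so f = -15.7 cm.
Since f is negative, the lens is diverging.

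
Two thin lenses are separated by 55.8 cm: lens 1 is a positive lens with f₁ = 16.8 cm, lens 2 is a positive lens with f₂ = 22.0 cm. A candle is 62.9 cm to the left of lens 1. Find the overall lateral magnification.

Lens 1: 1/d_i1 = 1/(16.8) − 1/(62.9) = 0.04363, so d_i1 = 22.92 cm; m₁ = −d_i1/d_o1 = -0.3644.
d_o2 = 55.8 − (22.92) = 32.88 cm.
Lens 2: 1/d_i2 = 1/(22.0) − 1/(32.88) = 0.01504, so d_i2 = 66.49 cm; m₂ = −d_i2/d_o2 = -2.022.
m = m₁·m₂ = (-0.3644)(-2.022) = +0.737.

m = +0.737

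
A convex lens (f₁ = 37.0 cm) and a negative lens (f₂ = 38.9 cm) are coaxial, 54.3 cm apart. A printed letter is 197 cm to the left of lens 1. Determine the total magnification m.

Lens 1: 1/d_i1 = 1/(37.0) − 1/(197) = 0.02195, so d_i1 = 45.56 cm; m₁ = −d_i1/d_o1 = -0.2313.
d_o2 = 54.3 − (45.56) = 8.740 cm.
f₂ = −38.9 cm (diverging).
Lens 2: 1/d_i2 = 1/(-38.9) − 1/(8.740) = -0.1401, so d_i2 = -7.137 cm; m₂ = −d_i2/d_o2 = +0.8165.
m = m₁·m₂ = (-0.2313)(+0.8165) = -0.189.

m = -0.189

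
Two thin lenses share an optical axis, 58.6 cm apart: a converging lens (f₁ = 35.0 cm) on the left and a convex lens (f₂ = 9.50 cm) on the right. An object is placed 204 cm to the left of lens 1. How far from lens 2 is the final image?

22.7 cm

Lens 1: 1/d_i1 = 1/f₁ − 1/d_o1 = 1/(35.0) − 1/(204) = 0.02367, so d_i1 = 42.25 cm.
The intermediate image is 42.25 cm to the right of lens 1, which is 58.6 − (42.25) = 16.35 cm to the left of lens 2, so d_o2 = +16.35 cm.
Lens 2: 1/d_i2 = 1/f₂ − 1/d_o2 = 1/(9.50) − 1/(16.35) = 0.04410, so d_i2 = 22.7 cm.
The final image is real, 22.7 cm to the right of lens 2 (overall magnification ≈ 0.29).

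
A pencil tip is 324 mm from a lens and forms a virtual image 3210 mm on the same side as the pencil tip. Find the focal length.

Virtual image ⇒ d_i = −3210 mm.
1/f = 1/d_o + 1/d_i = 1/(324) + 1/(-3210) = 0.002775, so f = 360 mm.
Since f is positive, the lens is converging.

f = 360 mm (converging)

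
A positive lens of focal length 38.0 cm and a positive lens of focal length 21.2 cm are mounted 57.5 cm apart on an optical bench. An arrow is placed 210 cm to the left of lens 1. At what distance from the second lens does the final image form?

23.3 cm

Lens 1: 1/d_i1 = 1/f₁ − 1/d_o1 = 1/(38.0) − 1/(210) = 0.02155, so d_i1 = 46.40 cm.
The intermediate image is 46.40 cm to the right of lens 1, which is 57.5 − (46.40) = 11.10 cm to the left of lens 2, so d_o2 = +11.10 cm.
Lens 2: 1/d_i2 = 1/f₂ − 1/d_o2 = 1/(21.2) − 1/(11.10) = -0.04292, so d_i2 = -23.3 cm.
The final image is virtual, 23.3 cm to the left of lens 2 (overall magnification ≈ -0.46).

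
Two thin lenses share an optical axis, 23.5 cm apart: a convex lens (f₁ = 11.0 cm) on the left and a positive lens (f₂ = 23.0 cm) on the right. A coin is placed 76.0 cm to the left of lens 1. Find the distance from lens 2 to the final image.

Lens 1: 1/d_i1 = 1/f₁ − 1/d_o1 = 1/(11.0) − 1/(76.0) = 0.07775, so d_i1 = 12.86 cm.
The intermediate image is 12.86 cm to the right of lens 1, which is 23.5 − (12.86) = 10.64 cm to the left of lens 2, so d_o2 = +10.64 cm.
Lens 2: 1/d_i2 = 1/f₂ − 1/d_o2 = 1/(23.0) − 1/(10.64) = -0.05051, so d_i2 = -19.8 cm.
The final image is virtual, 19.8 cm to the left of lens 2 (overall magnification ≈ -0.31).

19.8 cm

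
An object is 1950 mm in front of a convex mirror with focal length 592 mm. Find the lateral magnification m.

m = +0.233

For a convex mirror, f = -592 mm.
1/d_i = 1/f − 1/d_o = 1/(-592.0) − 1/(1950) = -0.002202, so d_i = -454.1 mm.
m = −d_i/d_o = −(-454.1)/(1950) = +0.233.
The image is virtual, upright and reduced, behind the mirror.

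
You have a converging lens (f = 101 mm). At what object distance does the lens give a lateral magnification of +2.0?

50.5 mm

m = −d_i/d_o ⇒ d_i = −m·d_o.
1/f = 1/d_o + 1/d_i = 1/d_o − 1/(m·d_o) = (1 − 1/m)/d_o, so d_o = f(1 − 1/m) = (101.0)(1 − 1/(+2.0)) = 50.5 mm.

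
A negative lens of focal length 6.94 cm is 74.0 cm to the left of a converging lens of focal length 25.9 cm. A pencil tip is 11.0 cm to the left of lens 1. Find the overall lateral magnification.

f₁ = −6.94 cm (diverging).
Lens 1: 1/d_i1 = 1/(-6.94) − 1/(11.0) = -0.2350, so d_i1 = -4.255 cm; m₁ = −d_i1/d_o1 = +0.3868.
d_o2 = 74.0 − (-4.255) = 78.25 cm.
Lens 2: 1/d_i2 = 1/(25.9) − 1/(78.25) = 0.02583, so d_i2 = 38.71 cm; m₂ = −d_i2/d_o2 = -0.4947.
m = m₁·m₂ = (+0.3868)(-0.4947) = -0.191.

m = -0.191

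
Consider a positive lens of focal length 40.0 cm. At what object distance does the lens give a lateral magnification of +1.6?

15.0 cm

m = −d_i/d_o ⇒ d_i = −m·d_o.
1/f = 1/d_o + 1/d_i = 1/d_o − 1/(m·d_o) = (1 − 1/m)/d_o, so d_o = f(1 − 1/m) = (40.00)(1 − 1/(+1.6)) = 15.0 cm.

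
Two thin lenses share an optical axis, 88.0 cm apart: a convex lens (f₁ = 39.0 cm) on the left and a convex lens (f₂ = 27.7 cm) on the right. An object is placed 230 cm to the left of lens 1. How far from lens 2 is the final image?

Lens 1: 1/d_i1 = 1/f₁ − 1/d_o1 = 1/(39.0) − 1/(230) = 0.02129, so d_i1 = 46.96 cm.
The intermediate image is 46.96 cm to the right of lens 1, which is 88.0 − (46.96) = 41.04 cm to the left of lens 2, so d_o2 = +41.04 cm.
Lens 2: 1/d_i2 = 1/f₂ − 1/d_o2 = 1/(27.7) − 1/(41.04) = 0.01173, so d_i2 = 85.2 cm.
The final image is real, 85.2 cm to the right of lens 2 (overall magnification ≈ 0.42).

85.2 cm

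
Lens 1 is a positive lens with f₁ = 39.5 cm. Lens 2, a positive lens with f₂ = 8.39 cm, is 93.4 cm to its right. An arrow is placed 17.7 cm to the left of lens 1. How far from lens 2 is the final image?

Lens 1: 1/d_i1 = 1/f₁ − 1/d_o1 = 1/(39.5) − 1/(17.7) = -0.03118, so d_i1 = -32.07 cm.
The intermediate image is 32.07 cm to the left of lens 1 (virtual), which is 93.4 − (-32.07) = 125.5 cm to the left of lens 2, so d_o2 = +125.5 cm.
Lens 2: 1/d_i2 = 1/f₂ − 1/d_o2 = 1/(8.39) − 1/(125.5) = 0.1112, so d_i2 = 8.99 cm.
The final image is real, 8.99 cm to the right of lens 2 (overall magnification ≈ -0.13).

8.99 cm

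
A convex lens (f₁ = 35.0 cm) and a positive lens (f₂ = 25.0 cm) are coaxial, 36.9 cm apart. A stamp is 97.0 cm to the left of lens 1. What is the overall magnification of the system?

m = -0.329

Lens 1: 1/d_i1 = 1/(35.0) − 1/(97.0) = 0.01826, so d_i1 = 54.76 cm; m₁ = −d_i1/d_o1 = -0.5645.
d_o2 = 36.9 − (54.76) = -17.86 cm (virtual object).
Lens 2: 1/d_i2 = 1/(25.0) − 1/(-17.86) = 0.09599, so d_i2 = 10.42 cm; m₂ = −d_i2/d_o2 = +0.5833.
m = m₁·m₂ = (-0.5645)(+0.5833) = -0.329.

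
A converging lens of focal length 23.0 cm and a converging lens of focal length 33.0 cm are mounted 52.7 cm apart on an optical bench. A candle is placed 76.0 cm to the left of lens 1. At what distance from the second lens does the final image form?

Lens 1: 1/d_i1 = 1/f₁ − 1/d_o1 = 1/(23.0) − 1/(76.0) = 0.03032, so d_i1 = 32.98 cm.
The intermediate image is 32.98 cm to the right of lens 1, which is 52.7 − (32.98) = 19.72 cm to the left of lens 2, so d_o2 = +19.72 cm.
Lens 2: 1/d_i2 = 1/f₂ − 1/d_o2 = 1/(33.0) − 1/(19.72) = -0.02041, so d_i2 = -49.0 cm.
The final image is virtual, 49.0 cm to the left of lens 2 (overall magnification ≈ -1.1).

49.0 cm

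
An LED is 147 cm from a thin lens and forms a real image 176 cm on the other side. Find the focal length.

f = 80.1 cm (converging)

Real image ⇒ d_i = +176 cm.
1/f = 1/d_o + 1/d_i = 1/(147) + 1/(176) = 0.01248, so f = 80.1 cm.
Since f is positive, the thin lens is converging.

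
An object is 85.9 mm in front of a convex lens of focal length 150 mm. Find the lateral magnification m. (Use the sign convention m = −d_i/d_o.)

1/d_i = 1/f − 1/d_o = 1/(150.0) − 1/(85.9) = -0.004975, so d_i = -201.0 mm.
m = −d_i/d_o = −(-201.0)/(85.9) = +2.34.
The image is virtual, upright and enlarged, on the same side as the object.

m = +2.34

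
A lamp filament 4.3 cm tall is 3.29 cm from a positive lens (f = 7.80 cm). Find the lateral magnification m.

m = +1.73

1/d_i = 1/f − 1/d_o = 1/(7.800) − 1/(3.29) = -0.1757, so d_i = -5.690 cm.
m = −d_i/d_o = −(-5.690)/(3.29) = +1.73.
The image is virtual, upright and enlarged, on the same side as the object.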